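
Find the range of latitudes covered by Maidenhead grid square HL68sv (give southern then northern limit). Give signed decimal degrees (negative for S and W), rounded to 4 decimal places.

28.8750, 28.9167

Field H=7, L=11: +7·20° lon, +11·10° lat → SW at lon -40°, lat 20°.
Square 6, 8: +6·2° lon, +8·1° lat → SW at lon -28°, lat 28°.
Subsquare s=18, v=21: +18·0.0833333° lon, +21·0.0416667° lat → SW at lon -26.5°, lat 28.875°.
Cell spans 0.0833333° lon × 0.0416667° lat.
south 28.8750, north 28.9167.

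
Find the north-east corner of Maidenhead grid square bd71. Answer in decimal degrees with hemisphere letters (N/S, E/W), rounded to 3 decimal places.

58.000° S, 144.000° W

Field B=1, D=3: +1·20° lon, +3·10° lat → SW at lon -160°, lat -60°.
Square 7, 1: +7·2° lon, +1·1° lat → SW at lon -146°, lat -59°.
Cell spans 2° lon × 1° lat. NE corner is SW corner plus one full cell.
latitude 58.000° S, longitude 144.000° W.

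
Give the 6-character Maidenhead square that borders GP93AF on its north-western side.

GP83xg

Longitude subsquare a = 0; −1 → -1, wraps to 23 = x, carry into square.
Longitude square 9; −1 → 8.
Latitude subsquare f = 5; +1 → 6 = g.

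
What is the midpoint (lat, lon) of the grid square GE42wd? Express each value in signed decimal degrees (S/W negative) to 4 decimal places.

Field G=6, E=4: +6·20° lon, +4·10° lat → SW at lon -60°, lat -50°.
Square 4, 2: +4·2° lon, +2·1° lat → SW at lon -52°, lat -48°.
Subsquare w=22, d=3: +22·0.0833333° lon, +3·0.0416667° lat → SW at lon -50.1667°, lat -47.875°.
Cell spans 0.0833333° lon × 0.0416667° lat. Centre is SW corner plus half of each.
latitude -47.8542, longitude -50.1250.

-47.8542, -50.1250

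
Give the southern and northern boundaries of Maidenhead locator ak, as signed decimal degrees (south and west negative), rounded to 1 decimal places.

10.0, 20.0

Field A=0, K=10: +0·20° lon, +10·10° lat → SW at lon -180°, lat 10°.
Cell spans 20° lon × 10° lat.
south 10.0, north 20.0.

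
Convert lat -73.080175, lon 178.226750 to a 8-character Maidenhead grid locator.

RB96cw70

Offset from 180°W / 90°S: lon 358.22675°, lat 16.91983°.
Field: 358.22675/20 → 17 → R, 16.91983/10 → 1 → B; chars RB.
Square: 18.22675/2 → 9, 6.91983/1 → 6; chars 96.
Subsquare: 0.22675/0.0833333 → 2 → c, 0.91983/0.0416667 → 22 → w; chars cw.
Extended square: 0.06008/0.00833333 → 7, 0.00316/0.00416667 → 0; chars 70.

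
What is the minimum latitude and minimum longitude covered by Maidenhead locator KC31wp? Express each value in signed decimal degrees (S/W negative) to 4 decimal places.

-68.3750, 27.8333

Field K=10, C=2: +10·20° lon, +2·10° lat → SW at lon 20°, lat -70°.
Square 3, 1: +3·2° lon, +1·1° lat → SW at lon 26°, lat -69°.
Subsquare w=22, p=15: +22·0.0833333° lon, +15·0.0416667° lat → SW at lon 27.8333°, lat -68.375°.
latitude -68.3750, longitude 27.8333.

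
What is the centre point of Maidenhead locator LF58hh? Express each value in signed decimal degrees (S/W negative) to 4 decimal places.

Field L=11, F=5: +11·20° lon, +5·10° lat → SW at lon 40°, lat -40°.
Square 5, 8: +5·2° lon, +8·1° lat → SW at lon 50°, lat -32°.
Subsquare h=7, h=7: +7·0.0833333° lon, +7·0.0416667° lat → SW at lon 50.5833°, lat -31.7083°.
Cell spans 0.0833333° lon × 0.0416667° lat. Centre is SW corner plus half of each.
latitude -31.6875, longitude 50.6250.

-31.6875, 50.6250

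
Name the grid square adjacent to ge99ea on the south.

GE98ex

Latitude subsquare a = 0; −1 → -1, wraps to 23 = x, carry into square.
Latitude square 9; −1 → 8.
The longitude characters are unchanged.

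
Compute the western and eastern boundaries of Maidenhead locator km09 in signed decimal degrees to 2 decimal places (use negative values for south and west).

Field K=10, M=12: +10·20° lon, +12·10° lat → SW at lon 20°, lat 30°.
Square 0, 9: +0·2° lon, +9·1° lat → SW at lon 20°, lat 39°.
Cell spans 2° lon × 1° lat.
west 20.00, east 22.00.

20.00, 22.00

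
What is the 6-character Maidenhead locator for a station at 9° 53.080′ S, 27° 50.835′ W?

Add 180° to longitude and 90° to latitude: 152.1527, 80.1153.
Field: 152.1527/20 → 7 → H, 80.1153/10 → 8 → I; chars HI.
Square: 12.1527/2 → 6, 0.1153/1 → 0; chars 60.
Subsquare: 0.1527/0.0833333 → 1 → b, 0.1153/0.0416667 → 2 → c; chars bc.

HI60bc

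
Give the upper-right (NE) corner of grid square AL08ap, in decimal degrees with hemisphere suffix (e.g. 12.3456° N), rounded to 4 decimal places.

Field A=0, L=11: +0·20° lon, +11·10° lat → SW at lon -180°, lat 20°.
Square 0, 8: +0·2° lon, +8·1° lat → SW at lon -180°, lat 28°.
Subsquare a=0, p=15: +0·0.0833333° lon, +15·0.0416667° lat → SW at lon -180°, lat 28.625°.
Cell spans 0.0833333° lon × 0.0416667° lat. NE corner is SW corner plus one full cell.
latitude 28.6667° N, longitude 179.9167° W.

28.6667° N, 179.9167° W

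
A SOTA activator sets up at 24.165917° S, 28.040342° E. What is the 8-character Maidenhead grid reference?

KG45au40

Shift to the Maidenhead origin (180°W, 90°S): lon 208.04034, lat 65.83408.
Field: 208.04034/20 → 10 → K, 65.83408/10 → 6 → G; chars KG.
Square: 8.04034/2 → 4, 5.83408/1 → 5; chars 45.
Subsquare: 0.04034/0.0833333 → 0 → a, 0.83408/0.0416667 → 20 → u; chars au.
Extended square: 0.04034/0.00833333 → 4, 0.00075/0.00416667 → 0; chars 40.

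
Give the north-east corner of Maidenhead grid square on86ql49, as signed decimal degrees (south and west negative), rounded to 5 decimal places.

46.50000, 117.37500

Field O=14, N=13: +14·20° lon, +13·10° lat → SW at lon 100°, lat 40°.
Square 8, 6: +8·2° lon, +6·1° lat → SW at lon 116°, lat 46°.
Subsquare q=16, l=11: +16·0.0833333° lon, +11·0.0416667° lat → SW at lon 117.333°, lat 46.4583°.
Extended square 4, 9: +4·0.00833333° lon, +9·0.00416667° lat → SW at lon 117.367°, lat 46.4958°.
Cell spans 0.00833333° lon × 0.00416667° lat. NE corner is SW corner plus one full cell.
latitude 46.50000, longitude 117.37500.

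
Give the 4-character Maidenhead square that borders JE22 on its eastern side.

Longitude square 2; +1 → 3.
The latitude characters are unchanged.

JE32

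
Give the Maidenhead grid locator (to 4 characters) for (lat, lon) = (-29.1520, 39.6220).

KG90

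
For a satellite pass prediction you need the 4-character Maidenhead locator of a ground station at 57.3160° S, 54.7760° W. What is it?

GD22

Offset from 180°W / 90°S: lon 125.22°, lat 32.68°.
Field: 125.22/20 → 6 → G, 32.68/10 → 3 → D; chars GD.
Square: 5.22/2 → 2, 2.68/1 → 2; chars 22.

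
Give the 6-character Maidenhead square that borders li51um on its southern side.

Latitude subsquare m = 12; −1 → 11 = l.
The longitude characters are unchanged.

LI51ul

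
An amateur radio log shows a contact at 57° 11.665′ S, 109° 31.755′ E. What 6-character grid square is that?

Add 180° to longitude and 90° to latitude: 289.5292, 32.8056.
Field: 289.5292/20 → 14 → O, 32.8056/10 → 3 → D; chars OD.
Square: 9.5292/2 → 4, 2.8056/1 → 2; chars 42.
Subsquare: 1.5292/0.0833333 → 18 → s, 0.8056/0.0416667 → 19 → t; chars st.

OD42st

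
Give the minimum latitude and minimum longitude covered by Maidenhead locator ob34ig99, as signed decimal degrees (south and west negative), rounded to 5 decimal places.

Field O=14, B=1: +14·20° lon, +1·10° lat → SW at lon 100°, lat -80°.
Square 3, 4: +3·2° lon, +4·1° lat → SW at lon 106°, lat -76°.
Subsquare i=8, g=6: +8·0.0833333° lon, +6·0.0416667° lat → SW at lon 106.667°, lat -75.75°.
Extended square 9, 9: +9·0.00833333° lon, +9·0.00416667° lat → SW at lon 106.742°, lat -75.7125°.
latitude -75.71250, longitude 106.74167.

-75.71250, 106.74167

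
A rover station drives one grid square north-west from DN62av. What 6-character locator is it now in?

DN52xw

Longitude subsquare a = 0; −1 → -1, wraps to 23 = x, carry into square.
Longitude square 6; −1 → 5.
Latitude subsquare v = 21; +1 → 22 = w.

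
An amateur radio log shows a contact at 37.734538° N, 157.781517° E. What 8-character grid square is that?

QM87vr36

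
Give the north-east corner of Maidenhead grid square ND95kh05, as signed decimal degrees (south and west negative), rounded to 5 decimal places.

Field N=13, D=3: +13·20° lon, +3·10° lat → SW at lon 80°, lat -60°.
Square 9, 5: +9·2° lon, +5·1° lat → SW at lon 98°, lat -55°.
Subsquare k=10, h=7: +10·0.0833333° lon, +7·0.0416667° lat → SW at lon 98.8333°, lat -54.7083°.
Extended square 0, 5: +0·0.00833333° lon, +5·0.00416667° lat → SW at lon 98.8333°, lat -54.6875°.
Cell spans 0.00833333° lon × 0.00416667° lat. NE corner is SW corner plus one full cell.
latitude -54.68333, longitude 98.84167.

-54.68333, 98.84167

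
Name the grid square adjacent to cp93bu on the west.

CP93au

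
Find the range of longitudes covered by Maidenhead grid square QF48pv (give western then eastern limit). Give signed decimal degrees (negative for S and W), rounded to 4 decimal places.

Field Q=16, F=5: +16·20° lon, +5·10° lat → SW at lon 140°, lat -40°.
Square 4, 8: +4·2° lon, +8·1° lat → SW at lon 148°, lat -32°.
Subsquare p=15, v=21: +15·0.0833333° lon, +21·0.0416667° lat → SW at lon 149.25°, lat -31.125°.
Cell spans 0.0833333° lon × 0.0416667° lat.
west 149.2500, east 149.3333.

149.2500, 149.3333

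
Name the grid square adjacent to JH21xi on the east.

Longitude subsquare x = 23; +1 → 24, wraps to 0 = a, carry into square.
Longitude square 2; +1 → 3.
The latitude characters are unchanged.

JH31ai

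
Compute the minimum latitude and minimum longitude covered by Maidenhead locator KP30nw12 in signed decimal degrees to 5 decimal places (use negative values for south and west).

60.92500, 27.09167

Field K=10, P=15: +10·20° lon, +15·10° lat → SW at lon 20°, lat 60°.
Square 3, 0: +3·2° lon, +0·1° lat → SW at lon 26°, lat 60°.
Subsquare n=13, w=22: +13·0.0833333° lon, +22·0.0416667° lat → SW at lon 27.0833°, lat 60.9167°.
Extended square 1, 2: +1·0.00833333° lon, +2·0.00416667° lat → SW at lon 27.0917°, lat 60.925°.
latitude 60.92500, longitude 27.09167.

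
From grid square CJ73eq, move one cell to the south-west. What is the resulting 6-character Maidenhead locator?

Longitude subsquare e = 4; −1 → 3 = d.
Latitude subsquare q = 16; −1 → 15 = p.

CJ73dp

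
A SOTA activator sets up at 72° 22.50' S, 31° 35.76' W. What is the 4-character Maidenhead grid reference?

HB47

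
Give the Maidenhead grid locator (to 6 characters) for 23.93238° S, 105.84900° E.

OG26wb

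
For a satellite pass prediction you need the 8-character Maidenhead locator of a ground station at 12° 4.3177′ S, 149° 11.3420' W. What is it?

BH57jw72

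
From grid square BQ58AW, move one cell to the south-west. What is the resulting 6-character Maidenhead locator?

BQ48xv

Longitude subsquare a = 0; −1 → -1, wraps to 23 = x, carry into square.
Longitude square 5; −1 → 4.
Latitude subsquare w = 22; −1 → 21 = v.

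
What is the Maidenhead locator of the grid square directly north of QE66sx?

Latitude subsquare x = 23; +1 → 24, wraps to 0 = a, carry into square.
Latitude square 6; +1 → 7.
The longitude characters are unchanged.

QE67sa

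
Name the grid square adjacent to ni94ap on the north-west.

NI84xq

Longitude subsquare a = 0; −1 → -1, wraps to 23 = x, carry into square.
Longitude square 9; −1 → 8.
Latitude subsquare p = 15; +1 → 16 = q.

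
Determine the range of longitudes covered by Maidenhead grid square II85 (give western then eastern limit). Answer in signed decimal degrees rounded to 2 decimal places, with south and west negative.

Field I=8, I=8: +8·20° lon, +8·10° lat → SW at lon -20°, lat -10°.
Square 8, 5: +8·2° lon, +5·1° lat → SW at lon -4°, lat -5°.
Cell spans 2° lon × 1° lat.
west -4.00, east -2.00.

-4.00, -2.00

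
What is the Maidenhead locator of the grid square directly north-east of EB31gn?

EB31ho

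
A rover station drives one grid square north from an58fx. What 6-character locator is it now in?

AN59fa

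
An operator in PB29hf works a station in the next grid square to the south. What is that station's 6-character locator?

Latitude subsquare f = 5; −1 → 4 = e.
The longitude characters are unchanged.

PB29he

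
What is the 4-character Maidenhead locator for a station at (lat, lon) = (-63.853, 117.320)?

OC86

Add 180° to longitude and 90° to latitude: 297.32, 26.15.
Field: 297.32/20 → 14 → O, 26.15/10 → 2 → C; chars OC.
Square: 17.32/2 → 8, 6.15/1 → 6; chars 86.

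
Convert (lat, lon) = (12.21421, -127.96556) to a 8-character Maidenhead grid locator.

CK62af41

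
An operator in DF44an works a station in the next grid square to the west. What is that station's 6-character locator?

Longitude subsquare a = 0; −1 → -1, wraps to 23 = x, carry into square.
Longitude square 4; −1 → 3.
The latitude characters are unchanged.

DF34xn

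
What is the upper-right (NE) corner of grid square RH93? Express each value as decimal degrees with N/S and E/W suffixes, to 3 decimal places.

Field R=17, H=7: +17·20° lon, +7·10° lat → SW at lon 160°, lat -20°.
Square 9, 3: +9·2° lon, +3·1° lat → SW at lon 178°, lat -17°.
Cell spans 2° lon × 1° lat. NE corner is SW corner plus one full cell.
latitude 16.000° S, longitude 180.000° E.

16.000° S, 180.000° E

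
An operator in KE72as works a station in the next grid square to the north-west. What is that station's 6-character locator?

Longitude subsquare a = 0; −1 → -1, wraps to 23 = x, carry into square.
Longitude square 7; −1 → 6.
Latitude subsquare s = 18; +1 → 19 = t.

KE62xt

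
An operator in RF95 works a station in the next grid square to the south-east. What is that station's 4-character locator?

Longitude square 9; +1 → 10, wraps to 0, carry into field.
Longitude field R = 17; +1 → 18, wraps to 0 = A, wrapping around the antimeridian.
Latitude square 5; −1 → 4.

AF04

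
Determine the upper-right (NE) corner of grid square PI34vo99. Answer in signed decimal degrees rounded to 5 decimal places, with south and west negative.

Field P=15, I=8: +15·20° lon, +8·10° lat → SW at lon 120°, lat -10°.
Square 3, 4: +3·2° lon, +4·1° lat → SW at lon 126°, lat -6°.
Subsquare v=21, o=14: +21·0.0833333° lon, +14·0.0416667° lat → SW at lon 127.75°, lat -5.41667°.
Extended square 9, 9: +9·0.00833333° lon, +9·0.00416667° lat → SW at lon 127.825°, lat -5.37917°.
Cell spans 0.00833333° lon × 0.00416667° lat. NE corner is SW corner plus one full cell.
latitude -5.37500, longitude 127.83333.

-5.37500, 127.83333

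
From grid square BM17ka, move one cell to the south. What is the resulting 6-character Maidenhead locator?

Latitude subsquare a = 0; −1 → -1, wraps to 23 = x, carry into square.
Latitude square 7; −1 → 6.
The longitude characters are unchanged.

BM16kx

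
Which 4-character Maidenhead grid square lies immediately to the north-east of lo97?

MO08

Longitude square 9; +1 → 10, wraps to 0, carry into field.
Longitude field L = 11; +1 → 12 = M.
Latitude square 7; +1 → 8.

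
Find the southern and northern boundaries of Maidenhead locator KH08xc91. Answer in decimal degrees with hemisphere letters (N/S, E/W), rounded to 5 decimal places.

11.91250° S, 11.90833° S

Field K=10, H=7: +10·20° lon, +7·10° lat → SW at lon 20°, lat -20°.
Square 0, 8: +0·2° lon, +8·1° lat → SW at lon 20°, lat -12°.
Subsquare x=23, c=2: +23·0.0833333° lon, +2·0.0416667° lat → SW at lon 21.9167°, lat -11.9167°.
Extended square 9, 1: +9·0.00833333° lon, +1·0.00416667° lat → SW at lon 21.9917°, lat -11.9125°.
Cell spans 0.00833333° lon × 0.00416667° lat.
south 11.91250° S, north 11.90833° S.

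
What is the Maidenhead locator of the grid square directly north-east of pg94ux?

PG95va

Longitude subsquare u = 20; +1 → 21 = v.
Latitude subsquare x = 23; +1 → 24, wraps to 0 = a, carry into square.
Latitude square 4; +1 → 5.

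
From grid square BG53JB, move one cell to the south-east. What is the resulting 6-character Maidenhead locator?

BG53ka

Longitude subsquare j = 9; +1 → 10 = k.
Latitude subsquare b = 1; −1 → 0 = a.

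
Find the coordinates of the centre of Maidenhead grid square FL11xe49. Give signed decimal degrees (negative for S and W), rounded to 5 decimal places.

Field F=5, L=11: +5·20° lon, +11·10° lat → SW at lon -80°, lat 20°.
Square 1, 1: +1·2° lon, +1·1° lat → SW at lon -78°, lat 21°.
Subsquare x=23, e=4: +23·0.0833333° lon, +4·0.0416667° lat → SW at lon -76.0833°, lat 21.1667°.
Extended square 4, 9: +4·0.00833333° lon, +9·0.00416667° lat → SW at lon -76.05°, lat 21.2042°.
Cell spans 0.00833333° lon × 0.00416667° lat. Centre is SW corner plus half of each.
latitude 21.20625, longitude -76.04583.

21.20625, -76.04583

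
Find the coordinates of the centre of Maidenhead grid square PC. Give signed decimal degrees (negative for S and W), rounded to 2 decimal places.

Field P=15, C=2: +15·20° lon, +2·10° lat → SW at lon 120°, lat -70°.
Cell spans 20° lon × 10° lat. Centre is SW corner plus half of each.
latitude -65.00, longitude 130.00.

-65.00, 130.00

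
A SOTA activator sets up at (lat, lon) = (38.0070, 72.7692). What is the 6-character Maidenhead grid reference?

MM68ja

Shift to the Maidenhead origin (180°W, 90°S): lon 252.7692, lat 128.0070.
Field: lon ⌊252.7692/20⌋ = 12 → M; lat ⌊128.0070/10⌋ = 12 → M.
Square: lon ⌊12.7692/2⌋ = 6; lat ⌊8.0070/1⌋ = 8.
Subsquare: lon ⌊0.7692/0.0833333⌋ = 9 → j; lat ⌊0.0070/0.0416667⌋ = 0 → a.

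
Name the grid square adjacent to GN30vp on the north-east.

GN30wq

Longitude subsquare v = 21; +1 → 22 = w.
Latitude subsquare p = 15; +1 → 16 = q.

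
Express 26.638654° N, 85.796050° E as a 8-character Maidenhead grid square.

NL26vp53

Offset from 180°W / 90°S: lon 265.79605°, lat 116.63865°.
Field: 265.79605/20 → 13 → N, 116.63865/10 → 11 → L; chars NL.
Square: 5.79605/2 → 2, 6.63865/1 → 6; chars 26.
Subsquare: 1.79605/0.0833333 → 21 → v, 0.63865/0.0416667 → 15 → p; chars vp.
Extended square: 0.04605/0.00833333 → 5, 0.01365/0.00416667 → 3; chars 53.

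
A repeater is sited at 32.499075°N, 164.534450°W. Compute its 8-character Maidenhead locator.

AM72rl59

Add 180° to longitude and 90° to latitude: 15.46555, 122.49908.
Field: lon ⌊15.46555/20⌋ = 0 → A; lat ⌊122.49908/10⌋ = 12 → M.
Square: lon ⌊15.46555/2⌋ = 7; lat ⌊2.49908/1⌋ = 2.
Subsquare: lon ⌊1.46555/0.0833333⌋ = 17 → r; lat ⌊0.49908/0.0416667⌋ = 11 → l.
Extended square: lon ⌊0.04888/0.00833333⌋ = 5; lat ⌊0.04074/0.00416667⌋ = 9.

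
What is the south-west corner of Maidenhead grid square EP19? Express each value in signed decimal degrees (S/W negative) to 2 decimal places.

69.00, -98.00

Field E=4, P=15: +4·20° lon, +15·10° lat → SW at lon -100°, lat 60°.
Square 1, 9: +1·2° lon, +9·1° lat → SW at lon -98°, lat 69°.
latitude 69.00, longitude -98.00.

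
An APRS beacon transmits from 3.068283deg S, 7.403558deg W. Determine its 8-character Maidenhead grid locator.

Shift to the Maidenhead origin (180°W, 90°S): lon 172.59644, lat 86.93172.
Field: 172.59644/20 → 8 → I, 86.93172/10 → 8 → I; chars II.
Square: 12.59644/2 → 6, 6.93172/1 → 6; chars 66.
Subsquare: 0.59644/0.0833333 → 7 → h, 0.93172/0.0416667 → 22 → w; chars hw.
Extended square: 0.01311/0.00833333 → 1, 0.01505/0.00416667 → 3; chars 13.

II66hw13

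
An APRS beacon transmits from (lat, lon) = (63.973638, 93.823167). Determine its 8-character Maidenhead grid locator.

Add 180° to longitude and 90° to latitude: 273.82317, 153.97364.
Field: 273.82317/20 → 13 → N, 153.97364/10 → 15 → P; chars NP.
Square: 13.82317/2 → 6, 3.97364/1 → 3; chars 63.
Subsquare: 1.82317/0.0833333 → 21 → v, 0.97364/0.0416667 → 23 → x; chars vx.
Extended square: 0.07317/0.00833333 → 8, 0.01530/0.00416667 → 3; chars 83.

NP63vx83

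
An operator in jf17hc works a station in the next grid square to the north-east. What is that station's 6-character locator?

JF17id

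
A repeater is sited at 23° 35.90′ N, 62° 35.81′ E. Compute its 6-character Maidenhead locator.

Offset from 180°W / 90°S: lon 242.5968°, lat 113.5983°.
Field: 242.5968/20 → 12 → M, 113.5983/10 → 11 → L; chars ML.
Square: 2.5968/2 → 1, 3.5983/1 → 3; chars 13.
Subsquare: 0.5968/0.0833333 → 7 → h, 0.5983/0.0416667 → 14 → o; chars ho.

ML13ho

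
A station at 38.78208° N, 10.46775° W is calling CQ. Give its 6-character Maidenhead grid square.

Shift to the Maidenhead origin (180°W, 90°S): lon 169.5323, lat 128.7821.
Field (20°×10°, letters A–R): lon ⌊169.5323/20⌋ = 8 → I; lat ⌊128.7821/10⌋ = 12 → M.
Square (2°×1°, digits 0–9): lon ⌊9.5323/2⌋ = 4; lat ⌊8.7821/1⌋ = 8.
Subsquare (5′×2.5′, letters a–x): lon ⌊1.5323/0.0833333⌋ = 18 → s; lat ⌊0.7821/0.0416667⌋ = 18 → s.

IM48ss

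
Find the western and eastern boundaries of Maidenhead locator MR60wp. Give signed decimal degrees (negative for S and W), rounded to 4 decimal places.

Field M=12, R=17: +12·20° lon, +17·10° lat → SW at lon 60°, lat 80°.
Square 6, 0: +6·2° lon, +0·1° lat → SW at lon 72°, lat 80°.
Subsquare w=22, p=15: +22·0.0833333° lon, +15·0.0416667° lat → SW at lon 73.8333°, lat 80.625°.
Cell spans 0.0833333° lon × 0.0416667° lat.
west 73.8333, east 73.9167.

73.8333, 73.9167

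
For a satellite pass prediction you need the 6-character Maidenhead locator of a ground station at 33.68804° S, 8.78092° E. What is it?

JF46jh

Add 180° to longitude and 90° to latitude: 188.7809, 56.3120.
Field: lon ⌊188.7809/20⌋ = 9 → J; lat ⌊56.3120/10⌋ = 5 → F.
Square: lon ⌊8.7809/2⌋ = 4; lat ⌊6.3120/1⌋ = 6.
Subsquare: lon ⌊0.7809/0.0833333⌋ = 9 → j; lat ⌊0.3120/0.0416667⌋ = 7 → h.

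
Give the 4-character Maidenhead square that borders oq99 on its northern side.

Latitude square 9; +1 → 10, wraps to 0, carry into field.
Latitude field Q = 16; +1 → 17 = R.
The longitude characters are unchanged.

OR90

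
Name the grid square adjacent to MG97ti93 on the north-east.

MG97ui04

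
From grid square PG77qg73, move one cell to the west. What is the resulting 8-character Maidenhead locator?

Longitude extended square 7; −1 → 6.
The latitude characters are unchanged.

PG77qg63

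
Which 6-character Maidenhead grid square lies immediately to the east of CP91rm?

CP91sm

Longitude subsquare r = 17; +1 → 18 = s.
The latitude characters are unchanged.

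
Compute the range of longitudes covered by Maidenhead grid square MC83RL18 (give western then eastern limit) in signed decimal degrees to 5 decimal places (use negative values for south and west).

Field M=12, C=2: +12·20° lon, +2·10° lat → SW at lon 60°, lat -70°.
Square 8, 3: +8·2° lon, +3·1° lat → SW at lon 76°, lat -67°.
Subsquare r=17, l=11: +17·0.0833333° lon, +11·0.0416667° lat → SW at lon 77.4167°, lat -66.5417°.
Extended square 1, 8: +1·0.00833333° lon, +8·0.00416667° lat → SW at lon 77.425°, lat -66.5083°.
Cell spans 0.00833333° lon × 0.00416667° lat.
west 77.42500, east 77.43333.

77.42500, 77.43333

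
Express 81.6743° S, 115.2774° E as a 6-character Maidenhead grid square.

OA78ph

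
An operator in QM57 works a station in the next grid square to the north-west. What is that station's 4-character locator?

Longitude square 5; −1 → 4.
Latitude square 7; +1 → 8.

QM48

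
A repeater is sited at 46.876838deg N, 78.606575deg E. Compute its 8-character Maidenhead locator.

MN96hv20

Shift to the Maidenhead origin (180°W, 90°S): lon 258.60658, lat 136.87684.
Field: 258.60658/20 → 12 → M, 136.87684/10 → 13 → N; chars MN.
Square: 18.60658/2 → 9, 6.87684/1 → 6; chars 96.
Subsquare: 0.60658/0.0833333 → 7 → h, 0.87684/0.0416667 → 21 → v; chars hv.
Extended square: 0.02324/0.00833333 → 2, 0.00184/0.00416667 → 0; chars 20.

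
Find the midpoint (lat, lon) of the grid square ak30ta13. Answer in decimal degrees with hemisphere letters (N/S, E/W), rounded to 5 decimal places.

Field A=0, K=10: +0·20° lon, +10·10° lat → SW at lon -180°, lat 10°.
Square 3, 0: +3·2° lon, +0·1° lat → SW at lon -174°, lat 10°.
Subsquare t=19, a=0: +19·0.0833333° lon, +0·0.0416667° lat → SW at lon -172.417°, lat 10°.
Extended square 1, 3: +1·0.00833333° lon, +3·0.00416667° lat → SW at lon -172.408°, lat 10.0125°.
Cell spans 0.00833333° lon × 0.00416667° lat. Centre is SW corner plus half of each.
latitude 10.01458° N, longitude 172.40417° W.

10.01458° N, 172.40417° W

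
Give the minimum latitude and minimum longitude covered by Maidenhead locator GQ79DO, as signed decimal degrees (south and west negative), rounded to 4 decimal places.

79.5833, -45.7500

Field G=6, Q=16: +6·20° lon, +16·10° lat → SW at lon -60°, lat 70°.
Square 7, 9: +7·2° lon, +9·1° lat → SW at lon -46°, lat 79°.
Subsquare d=3, o=14: +3·0.0833333° lon, +14·0.0416667° lat → SW at lon -45.75°, lat 79.5833°.
latitude 79.5833, longitude -45.7500.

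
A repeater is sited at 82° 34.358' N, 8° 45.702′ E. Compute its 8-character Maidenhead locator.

JR42jn17

Offset from 180°W / 90°S: lon 188.76170°, lat 172.57263°.
Field (20°×10°, letters A–R): lon ⌊188.76170/20⌋ = 9 → J; lat ⌊172.57263/10⌋ = 17 → R.
Square (2°×1°, digits 0–9): lon ⌊8.76170/2⌋ = 4; lat ⌊2.57263/1⌋ = 2.
Subsquare (5′×2.5′, letters a–x): lon ⌊0.76170/0.0833333⌋ = 9 → j; lat ⌊0.57263/0.0416667⌋ = 13 → n.
Extended square (30″×15″, digits 0–9): lon ⌊0.01170/0.00833333⌋ = 1; lat ⌊0.03097/0.00416667⌋ = 7.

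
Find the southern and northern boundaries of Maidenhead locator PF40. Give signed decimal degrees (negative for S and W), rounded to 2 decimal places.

-40.00, -39.00

Field P=15, F=5: +15·20° lon, +5·10° lat → SW at lon 120°, lat -40°.
Square 4, 0: +4·2° lon, +0·1° lat → SW at lon 128°, lat -40°.
Cell spans 2° lon × 1° lat.
south -40.00, north -39.00.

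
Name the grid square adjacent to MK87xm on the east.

MK97am

Longitude subsquare x = 23; +1 → 24, wraps to 0 = a, carry into square.
Longitude square 8; +1 → 9.
The latitude characters are unchanged.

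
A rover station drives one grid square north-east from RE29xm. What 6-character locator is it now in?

RE39an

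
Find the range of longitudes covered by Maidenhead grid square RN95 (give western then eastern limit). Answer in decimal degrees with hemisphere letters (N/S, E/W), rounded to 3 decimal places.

178.000° E, 180.000° E

Field R=17, N=13: +17·20° lon, +13·10° lat → SW at lon 160°, lat 40°.
Square 9, 5: +9·2° lon, +5·1° lat → SW at lon 178°, lat 45°.
Cell spans 2° lon × 1° lat.
west 178.000° E, east 180.000° E.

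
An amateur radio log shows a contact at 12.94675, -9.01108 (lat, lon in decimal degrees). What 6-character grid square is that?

IK52lw

Offset from 180°W / 90°S: lon 170.9889°, lat 102.9467°.
Field: 170.9889/20 → 8 → I, 102.9467/10 → 10 → K; chars IK.
Square: 10.9889/2 → 5, 2.9467/1 → 2; chars 52.
Subsquare: 0.9889/0.0833333 → 11 → l, 0.9467/0.0416667 → 22 → w; chars lw.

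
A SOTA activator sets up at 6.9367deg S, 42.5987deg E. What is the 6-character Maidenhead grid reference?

LI13hb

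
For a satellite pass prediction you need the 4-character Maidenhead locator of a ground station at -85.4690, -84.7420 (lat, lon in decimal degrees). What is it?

EA74

Add 180° to longitude and 90° to latitude: 95.26, 4.53.
Field: lon ⌊95.26/20⌋ = 4 → E; lat ⌊4.53/10⌋ = 0 → A.
Square: lon ⌊15.26/2⌋ = 7; lat ⌊4.53/1⌋ = 4.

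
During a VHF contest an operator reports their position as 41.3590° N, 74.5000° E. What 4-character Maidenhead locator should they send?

Offset from 180°W / 90°S: lon 254.50°, lat 131.36°.
Field (20°×10°, letters A–R): 254.50/20 → 12 → M, 131.36/10 → 13 → N; chars MN.
Square (2°×1°, digits 0–9): 14.50/2 → 7, 1.36/1 → 1; chars 71.

MN71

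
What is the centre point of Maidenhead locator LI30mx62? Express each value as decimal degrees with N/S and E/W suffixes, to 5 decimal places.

Field L=11, I=8: +11·20° lon, +8·10° lat → SW at lon 40°, lat -10°.
Square 3, 0: +3·2° lon, +0·1° lat → SW at lon 46°, lat -10°.
Subsquare m=12, x=23: +12·0.0833333° lon, +23·0.0416667° lat → SW at lon 47°, lat -9.04167°.
Extended square 6, 2: +6·0.00833333° lon, +2·0.00416667° lat → SW at lon 47.05°, lat -9.03333°.
Cell spans 0.00833333° lon × 0.00416667° lat. Centre is SW corner plus half of each.
latitude 9.03125° S, longitude 47.05417° E.

9.03125° S, 47.05417° E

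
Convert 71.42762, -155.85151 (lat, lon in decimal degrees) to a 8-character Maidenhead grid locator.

Offset from 180°W / 90°S: lon 24.14849°, lat 161.42762°.
Field: lon ⌊24.14849/20⌋ = 1 → B; lat ⌊161.42762/10⌋ = 16 → Q.
Square: lon ⌊4.14849/2⌋ = 2; lat ⌊1.42762/1⌋ = 1.
Subsquare: lon ⌊0.14849/0.0833333⌋ = 1 → b; lat ⌊0.42762/0.0416667⌋ = 10 → k.
Extended square: lon ⌊0.06516/0.00833333⌋ = 7; lat ⌊0.01095/0.00416667⌋ = 2.

BQ21bk72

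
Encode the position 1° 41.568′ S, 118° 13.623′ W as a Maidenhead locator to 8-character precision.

Shift to the Maidenhead origin (180°W, 90°S): lon 61.77295, lat 88.30720.
Field: lon ⌊61.77295/20⌋ = 3 → D; lat ⌊88.30720/10⌋ = 8 → I.
Square: lon ⌊1.77295/2⌋ = 0; lat ⌊8.30720/1⌋ = 8.
Subsquare: lon ⌊1.77295/0.0833333⌋ = 21 → v; lat ⌊0.30720/0.0416667⌋ = 7 → h.
Extended square: lon ⌊0.02295/0.00833333⌋ = 2; lat ⌊0.01553/0.00416667⌋ = 3.

DI08vh23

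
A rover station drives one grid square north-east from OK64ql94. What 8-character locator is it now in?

OK64rl05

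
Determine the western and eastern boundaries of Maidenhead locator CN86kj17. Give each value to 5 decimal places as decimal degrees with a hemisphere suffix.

Field C=2, N=13: +2·20° lon, +13·10° lat → SW at lon -140°, lat 40°.
Square 8, 6: +8·2° lon, +6·1° lat → SW at lon -124°, lat 46°.
Subsquare k=10, j=9: +10·0.0833333° lon, +9·0.0416667° lat → SW at lon -123.167°, lat 46.375°.
Extended square 1, 7: +1·0.00833333° lon, +7·0.00416667° lat → SW at lon -123.158°, lat 46.4042°.
Cell spans 0.00833333° lon × 0.00416667° lat.
west 123.15833° W, east 123.15000° W.

123.15833° W, 123.15000° W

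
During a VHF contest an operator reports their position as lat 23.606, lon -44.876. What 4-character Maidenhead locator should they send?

GL73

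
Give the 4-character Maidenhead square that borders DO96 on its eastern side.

Longitude square 9; +1 → 10, wraps to 0, carry into field.
Longitude field D = 3; +1 → 4 = E.
The latitude characters are unchanged.

EO06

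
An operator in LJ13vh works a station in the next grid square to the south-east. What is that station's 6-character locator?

LJ13wg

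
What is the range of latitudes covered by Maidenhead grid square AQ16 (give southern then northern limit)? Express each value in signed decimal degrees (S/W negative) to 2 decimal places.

76.00, 77.00

Field A=0, Q=16: +0·20° lon, +16·10° lat → SW at lon -180°, lat 70°.
Square 1, 6: +1·2° lon, +6·1° lat → SW at lon -178°, lat 76°.
Cell spans 2° lon × 1° lat.
south 76.00, north 77.00.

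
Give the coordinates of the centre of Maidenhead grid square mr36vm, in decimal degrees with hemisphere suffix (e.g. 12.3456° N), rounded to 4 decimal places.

86.5208° N, 67.7917° E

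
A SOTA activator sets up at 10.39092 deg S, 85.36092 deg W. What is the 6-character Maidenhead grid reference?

EH79ho

Offset from 180°W / 90°S: lon 94.6391°, lat 79.6091°.
Field: lon ⌊94.6391/20⌋ = 4 → E; lat ⌊79.6091/10⌋ = 7 → H.
Square: lon ⌊14.6391/2⌋ = 7; lat ⌊9.6091/1⌋ = 9.
Subsquare: lon ⌊0.6391/0.0833333⌋ = 7 → h; lat ⌊0.6091/0.0416667⌋ = 14 → o.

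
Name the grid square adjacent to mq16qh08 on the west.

MQ16ph98

Longitude extended square 0; −1 → -1, wraps to 9, carry into subsquare.
Longitude subsquare q = 16; −1 → 15 = p.
The latitude characters are unchanged.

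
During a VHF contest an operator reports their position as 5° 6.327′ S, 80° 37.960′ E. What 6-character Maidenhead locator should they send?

NI04hv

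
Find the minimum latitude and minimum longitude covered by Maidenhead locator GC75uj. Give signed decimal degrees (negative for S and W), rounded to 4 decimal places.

-64.6250, -44.3333

Field G=6, C=2: +6·20° lon, +2·10° lat → SW at lon -60°, lat -70°.
Square 7, 5: +7·2° lon, +5·1° lat → SW at lon -46°, lat -65°.
Subsquare u=20, j=9: +20·0.0833333° lon, +9·0.0416667° lat → SW at lon -44.3333°, lat -64.625°.
latitude -64.6250, longitude -44.3333.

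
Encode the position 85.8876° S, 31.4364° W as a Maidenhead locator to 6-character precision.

HA44gc

Offset from 180°W / 90°S: lon 148.5636°, lat 4.1124°.
Field: lon ⌊148.5636/20⌋ = 7 → H; lat ⌊4.1124/10⌋ = 0 → A.
Square: lon ⌊8.5636/2⌋ = 4; lat ⌊4.1124/1⌋ = 4.
Subsquare: lon ⌊0.5636/0.0833333⌋ = 6 → g; lat ⌊0.1124/0.0416667⌋ = 2 → c.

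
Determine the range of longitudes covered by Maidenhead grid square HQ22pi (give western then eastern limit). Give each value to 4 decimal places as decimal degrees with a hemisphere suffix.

Field H=7, Q=16: +7·20° lon, +16·10° lat → SW at lon -40°, lat 70°.
Square 2, 2: +2·2° lon, +2·1° lat → SW at lon -36°, lat 72°.
Subsquare p=15, i=8: +15·0.0833333° lon, +8·0.0416667° lat → SW at lon -34.75°, lat 72.3333°.
Cell spans 0.0833333° lon × 0.0416667° lat.
west 34.7500° W, east 34.6667° W.

34.7500° W, 34.6667° W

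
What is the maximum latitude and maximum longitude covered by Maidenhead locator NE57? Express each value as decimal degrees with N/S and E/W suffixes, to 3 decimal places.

42.000° S, 92.000° E

Field N=13, E=4: +13·20° lon, +4·10° lat → SW at lon 80°, lat -50°.
Square 5, 7: +5·2° lon, +7·1° lat → SW at lon 90°, lat -43°.
Cell spans 2° lon × 1° lat. NE corner is SW corner plus one full cell.
latitude 42.000° S, longitude 92.000° E.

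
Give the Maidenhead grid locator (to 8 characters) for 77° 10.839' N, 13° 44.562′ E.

JQ67ue93

Shift to the Maidenhead origin (180°W, 90°S): lon 193.74270, lat 167.18065.
Field: lon ⌊193.74270/20⌋ = 9 → J; lat ⌊167.18065/10⌋ = 16 → Q.
Square: lon ⌊13.74270/2⌋ = 6; lat ⌊7.18065/1⌋ = 7.
Subsquare: lon ⌊1.74270/0.0833333⌋ = 20 → u; lat ⌊0.18065/0.0416667⌋ = 4 → e.
Extended square: lon ⌊0.07603/0.00833333⌋ = 9; lat ⌊0.01398/0.00416667⌋ = 3.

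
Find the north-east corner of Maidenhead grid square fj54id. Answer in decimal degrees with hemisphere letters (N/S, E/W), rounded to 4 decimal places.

4.1667° N, 69.2500° W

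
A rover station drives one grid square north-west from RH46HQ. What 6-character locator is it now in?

RH46gr

Longitude subsquare h = 7; −1 → 6 = g.
Latitude subsquare q = 16; +1 → 17 = r.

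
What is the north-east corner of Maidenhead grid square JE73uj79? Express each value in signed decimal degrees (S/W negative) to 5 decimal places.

-46.58333, 15.73333

Field J=9, E=4: +9·20° lon, +4·10° lat → SW at lon 0°, lat -50°.
Square 7, 3: +7·2° lon, +3·1° lat → SW at lon 14°, lat -47°.
Subsquare u=20, j=9: +20·0.0833333° lon, +9·0.0416667° lat → SW at lon 15.6667°, lat -46.625°.
Extended square 7, 9: +7·0.00833333° lon, +9·0.00416667° lat → SW at lon 15.725°, lat -46.5875°.
Cell spans 0.00833333° lon × 0.00416667° lat. NE corner is SW corner plus one full cell.
latitude -46.58333, longitude 15.73333.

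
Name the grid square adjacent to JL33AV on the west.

JL23xv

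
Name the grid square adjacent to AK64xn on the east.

AK74an

Longitude subsquare x = 23; +1 → 24, wraps to 0 = a, carry into square.
Longitude square 6; +1 → 7.
The latitude characters are unchanged.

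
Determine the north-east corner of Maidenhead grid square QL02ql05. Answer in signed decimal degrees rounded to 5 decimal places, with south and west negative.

Field Q=16, L=11: +16·20° lon, +11·10° lat → SW at lon 140°, lat 20°.
Square 0, 2: +0·2° lon, +2·1° lat → SW at lon 140°, lat 22°.
Subsquare q=16, l=11: +16·0.0833333° lon, +11·0.0416667° lat → SW at lon 141.333°, lat 22.4583°.
Extended square 0, 5: +0·0.00833333° lon, +5·0.00416667° lat → SW at lon 141.333°, lat 22.4792°.
Cell spans 0.00833333° lon × 0.00416667° lat. NE corner is SW corner plus one full cell.
latitude 22.48333, longitude 141.34167.

22.48333, 141.34167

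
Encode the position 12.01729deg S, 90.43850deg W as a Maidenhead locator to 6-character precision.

Add 180° to longitude and 90° to latitude: 89.5615, 77.9827.
Field (20°×10°, letters A–R): lon ⌊89.5615/20⌋ = 4 → E; lat ⌊77.9827/10⌋ = 7 → H.
Square (2°×1°, digits 0–9): lon ⌊9.5615/2⌋ = 4; lat ⌊7.9827/1⌋ = 7.
Subsquare (5′×2.5′, letters a–x): lon ⌊1.5615/0.0833333⌋ = 18 → s; lat ⌊0.9827/0.0416667⌋ = 23 → x.

EH47sx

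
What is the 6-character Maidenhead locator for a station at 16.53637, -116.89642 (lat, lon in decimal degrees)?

DK16nm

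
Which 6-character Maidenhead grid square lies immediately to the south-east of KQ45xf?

Longitude subsquare x = 23; +1 → 24, wraps to 0 = a, carry into square.
Longitude square 4; +1 → 5.
Latitude subsquare f = 5; −1 → 4 = e.

KQ55ae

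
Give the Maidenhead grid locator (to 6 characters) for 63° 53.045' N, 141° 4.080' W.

BP93lv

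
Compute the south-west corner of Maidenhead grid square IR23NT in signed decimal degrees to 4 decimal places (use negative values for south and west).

83.7917, -14.9167

Field I=8, R=17: +8·20° lon, +17·10° lat → SW at lon -20°, lat 80°.
Square 2, 3: +2·2° lon, +3·1° lat → SW at lon -16°, lat 83°.
Subsquare n=13, t=19: +13·0.0833333° lon, +19·0.0416667° lat → SW at lon -14.9167°, lat 83.7917°.
latitude 83.7917, longitude -14.9167.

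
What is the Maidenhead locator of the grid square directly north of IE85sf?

IE85sg

Latitude subsquare f = 5; +1 → 6 = g.
The longitude characters are unchanged.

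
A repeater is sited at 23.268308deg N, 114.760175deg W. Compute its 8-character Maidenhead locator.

DL23og84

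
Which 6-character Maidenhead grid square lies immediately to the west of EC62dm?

Longitude subsquare d = 3; −1 → 2 = c.
The latitude characters are unchanged.

EC62cm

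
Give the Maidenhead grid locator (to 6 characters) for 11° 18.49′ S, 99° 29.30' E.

NH98rq

Shift to the Maidenhead origin (180°W, 90°S): lon 279.4883, lat 78.6918.
Field: lon ⌊279.4883/20⌋ = 13 → N; lat ⌊78.6918/10⌋ = 7 → H.
Square: lon ⌊19.4883/2⌋ = 9; lat ⌊8.6918/1⌋ = 8.
Subsquare: lon ⌊1.4883/0.0833333⌋ = 17 → r; lat ⌊0.6918/0.0416667⌋ = 16 → q.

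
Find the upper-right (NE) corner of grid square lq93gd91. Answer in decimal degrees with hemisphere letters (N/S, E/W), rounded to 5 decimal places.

Field L=11, Q=16: +11·20° lon, +16·10° lat → SW at lon 40°, lat 70°.
Square 9, 3: +9·2° lon, +3·1° lat → SW at lon 58°, lat 73°.
Subsquare g=6, d=3: +6·0.0833333° lon, +3·0.0416667° lat → SW at lon 58.5°, lat 73.125°.
Extended square 9, 1: +9·0.00833333° lon, +1·0.00416667° lat → SW at lon 58.575°, lat 73.1292°.
Cell spans 0.00833333° lon × 0.00416667° lat. NE corner is SW corner plus one full cell.
latitude 73.13333° N, longitude 58.58333° E.

73.13333° N, 58.58333° E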